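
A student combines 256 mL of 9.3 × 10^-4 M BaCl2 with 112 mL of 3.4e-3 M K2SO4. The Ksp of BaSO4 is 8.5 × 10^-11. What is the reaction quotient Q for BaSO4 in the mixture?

Q = 6.7e-7

Total volume = 256 + 112 = 368 mL.
[Ba^2+] = 9.3 × 10^-4 × (256/368) = 6.47 × 10^-4 M
[SO4^2-] = 3.4 x 10^-3 × (112/368) = 1.03 × 10^-3 M
BaSO4(s) ⇌ Ba^2+ + SO4^2-, so Q = [Ba^2+][SO4^2-]
Q = (6.47 x 10^-4)(1.03 × 10^-3) = 6.7 × 10^-7
Q > Ksp, so BaSO4 will precipitate.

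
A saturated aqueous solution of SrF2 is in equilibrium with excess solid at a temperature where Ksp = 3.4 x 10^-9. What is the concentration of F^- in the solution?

SrF2(s) ⇌ Sr^2+(aq) + 2 F^-(aq)
Ksp = [Sr^2+][F^-]^2
Let s = molar solubility. Then [Sr^2+] = s and [F^-] = 2s.
So Ksp = s × (2s)^2 = 4s^3
s^3 = 3.4 x 10^-9 / 4, so s = 9.47 × 10^-4 M
[F^-] = 2s = 1.9 x 10^-3 M

[F^-] = 1.9 × 10^-3 M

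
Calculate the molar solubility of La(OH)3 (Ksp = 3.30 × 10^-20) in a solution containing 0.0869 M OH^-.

s ≈ 5.03e-17 M

La(OH)3(s) ⇌ La^3+ + 3 OH^-
Ksp = [La^3+][OH^-]^3
Let s = moles of La(OH)3 that dissolve per litre. [La^3+] = s, [OH^-] = 0.0869 + 3s ≈ 0.0869 (common-ion effect: OH^- is already 0.0869 M).
Ksp ≈ s × (0.0869)^3
s = 5.03 × 10^-17 M
Check: 3s = 1.5 × 10^-16 ≪ 0.0869, so the approximation is valid.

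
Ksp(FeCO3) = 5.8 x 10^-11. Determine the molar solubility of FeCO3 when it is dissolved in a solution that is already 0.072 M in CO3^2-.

FeCO3(s) ⇌ Fe^2+(aq) + CO3^2-(aq)
Ksp = [Fe^2+][CO3^2-]
Let s = moles of FeCO3 that dissolve per litre. [Fe^2+] = s, [CO3^2-] = 0.072 + s ≈ 0.072 (since the CO3^2- already present dominates).
Ksp ≈ s × 0.072
s = 8.1 × 10^-10 M
Check: s = 8.1 x 10^-10 ≪ 0.072, so the approximation is valid.

8.1 x 10^-10 M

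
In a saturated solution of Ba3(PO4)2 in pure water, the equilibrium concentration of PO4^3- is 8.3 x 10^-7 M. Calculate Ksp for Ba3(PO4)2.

Ba3(PO4)2(s) ⇌ 3 Ba^2+ + 2 PO4^3-
Stoichiometry gives [Ba^2+] = (3/2)[PO4^3-] = 1.25 × 10^-6 M.
Ksp = [Ba^2+]^3[PO4^3-]^2
Ksp = (1.25 × 10^-6)^3 × (8.3 x 10^-7)^2 = 1.3 × 10^-30

Ksp ≈ 1.3 x 10^-30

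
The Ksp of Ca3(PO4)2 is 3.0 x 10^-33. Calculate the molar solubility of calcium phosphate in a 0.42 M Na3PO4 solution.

s = 8.6e-12 M

Ca3(PO4)2(s) ⇌ 3 Ca^2+(aq) + 2 PO4^3-(aq)
Ksp = [Ca^2+]^3[PO4^3-]^2
Let s be the molar solubility in this solution. [Ca^2+] = 3s, [PO4^3-] = 0.42 + 2s ≈ 0.42 (Ksp is small, so little additional dissolves).
Ksp ≈ (3s)^3 × (0.42)^2
s = 8.6 x 10^-12 M
Check: 2s = 1.7 × 10^-11 ≪ 0.42, so the approximation is valid.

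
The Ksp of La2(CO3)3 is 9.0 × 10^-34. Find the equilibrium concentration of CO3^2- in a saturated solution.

La2(CO3)3(s) ⇌ 2 La^3+(aq) + 3 CO3^2-(aq)
Ksp = [La^3+]^2[CO3^2-]^3
For each mole of La2(CO3)3 that dissolves: [La^3+] = 2s, [CO3^2-] = 3s.
Ksp = (2s)^2(3s)^3 = 108s^5
s^5 = 9.0 × 10^-34 / 108, so s = 9.64 × 10^-8 M
[CO3^2-] = 3s = 2.9 × 10^-7 M

2.9 × 10^-7 M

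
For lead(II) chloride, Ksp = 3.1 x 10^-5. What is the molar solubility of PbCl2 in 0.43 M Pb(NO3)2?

s = 4.2 × 10^-3 M

PbCl2(s) ⇌ Pb^2+ + 2 Cl^-
Ksp = [Pb^2+][Cl^-]^2
If s mol/L dissolves here, [Pb^2+] = 0.43 + s ≈ 0.43, [Cl^-] = 2s (since Pb^2+ from Pb(NO3)2 dominates).
Ksp ≈ 0.43 × (2s)^2
s = 4.2 × 10^-3 M
Check: s = 4.2 × 10^-3 ≪ 0.43, so the approximation is valid.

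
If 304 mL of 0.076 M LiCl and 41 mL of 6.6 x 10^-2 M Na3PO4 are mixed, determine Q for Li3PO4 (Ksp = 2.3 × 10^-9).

2.4 × 10^-6

Total volume = 304 + 41 = 345 mL.
[Li^+] = 7.6 x 10^-2 × (304/345) = 6.70 × 10^-2 M
[PO4^3-] = 6.6 × 10^-2 × (41/345) = 7.84 x 10^-3 M
Li3PO4(s) <=> 3 Li^+(aq) + PO4^3-(aq), so Q = [Li^+]^3[PO4^3-]
Q = (6.70 × 10^-2)^3(7.84 x 10^-3) = 2.4 × 10^-6
Q > Ksp, so Li3PO4 will precipitate.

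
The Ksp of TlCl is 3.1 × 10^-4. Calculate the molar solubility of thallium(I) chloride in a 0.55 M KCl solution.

s ≈ 5.6 x 10^-4 M

TlCl(s) ⇌ Tl^+ + Cl^-
Ksp = [Tl^+][Cl^-]
If s mol/L dissolves here, [Tl^+] = s, [Cl^-] = 0.55 + s ≈ 0.55 (common-ion effect: Cl^- is already 0.55 M).
Ksp ≈ s × 0.55
s = 5.6 × 10^-4 M
Check: s = 5.6 x 10^-4 ≪ 0.55, so the approximation is valid.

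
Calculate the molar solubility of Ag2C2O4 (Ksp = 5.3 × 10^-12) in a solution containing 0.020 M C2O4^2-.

s = 8.1 x 10^-6 M

Ag2C2O4(s) ⇌ 2 Ag^+(aq) + C2O4^2-(aq)
Ksp = [Ag^+]^2[C2O4^2-]
If s mol/L dissolves here, [Ag^+] = 2s, [C2O4^2-] = 0.020 + s ≈ 0.020 (Ksp is small, so little additional dissolves).
Ksp ≈ (2s)^2 × 0.020
s = 8.1 × 10^-6 M
Check: s = 8.1 × 10^-6 ≪ 0.020, so the approximation is valid.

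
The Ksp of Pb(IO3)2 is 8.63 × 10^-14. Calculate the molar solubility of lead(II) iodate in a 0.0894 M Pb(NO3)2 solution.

4.91 × 10^-7 M

Pb(IO3)2(s) ⇌ Pb^2+ + 2 IO3^-
Ksp = [Pb^2+][IO3^-]^2
Let s = moles of Pb(IO3)2 that dissolve per litre. [Pb^2+] = 0.0894 + s ≈ 0.0894, [IO3^-] = 2s (common-ion effect: Pb^2+ is already 0.0894 M).
Ksp ≈ 0.0894 × (2s)^2
s = 4.91 x 10^-7 M
Check: s = 4.9 x 10^-7 ≪ 0.0894, so the approximation is valid.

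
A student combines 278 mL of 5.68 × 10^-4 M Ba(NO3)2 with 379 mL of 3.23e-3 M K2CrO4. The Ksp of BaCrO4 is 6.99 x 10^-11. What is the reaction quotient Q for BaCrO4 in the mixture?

Q = 4.48 × 10^-7

Total volume = 278 + 379 = 657 mL.
[Ba^2+] = 5.68 x 10^-4 × (278/657) = 2.403 × 10^-4 M
[CrO4^2-] = 3.23 x 10^-3 × (379/657) = 1.863 × 10^-3 M
BaCrO4(s) ⇌ Ba^2+ + CrO4^2-, so Q = [Ba^2+][CrO4^2-]
Q = (2.403 × 10^-4)(1.863 × 10^-3) = 4.48 × 10^-7
Q > Ksp, so BaCrO4 will precipitate.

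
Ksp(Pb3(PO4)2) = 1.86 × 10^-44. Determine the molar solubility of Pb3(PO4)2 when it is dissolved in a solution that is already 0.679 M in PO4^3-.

1.14 x 10^-15 M

Pb3(PO4)2(s) <=> 3 Pb^2+(aq) + 2 PO4^3-(aq)
Ksp = [Pb^2+]^3[PO4^3-]^2
Let s be the molar solubility in this solution. [Pb^2+] = 3s, [PO4^3-] = 0.679 + 2s ≈ 0.679 (since the PO4^3- already present dominates).
Ksp ≈ (3s)^3 × (0.679)^2
s = 1.14 × 10^-15 M
Check: 2s = 2.3 × 10^-15 ≪ 0.679, so the approximation is valid.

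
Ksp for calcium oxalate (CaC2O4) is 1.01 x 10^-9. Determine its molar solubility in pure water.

CaC2O4(s) ⇌ Ca^2+ + C2O4^2-
Ksp = [Ca^2+][C2O4^2-]
If s mol/L of CaC2O4 dissolves, [Ca^2+] = s and [C2O4^2-] = s.
Ksp = s × s = s^2
s = √(1.01 x 10^-9) = 3.18 x 10^-5 M

s ≈ 3.18e-5 M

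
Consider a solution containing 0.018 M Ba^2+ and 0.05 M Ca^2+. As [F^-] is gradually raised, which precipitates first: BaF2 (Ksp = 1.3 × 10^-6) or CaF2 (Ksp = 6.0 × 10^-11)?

Precipitation of each salt starts when its ion product equals its Ksp.
For BaF2: 1.3 × 10^-6 = 0.018 × [F^-]^2  ⇒  [F^-] = 8.5 × 10^-3 M.
For CaF2: 6.0 × 10^-11 = 0.05 × [F^-]^2  ⇒  [F^-] = 3.5 × 10^-5 M.
The salt with the lower threshold [F^-] precipitates first: CaF2.

CaF2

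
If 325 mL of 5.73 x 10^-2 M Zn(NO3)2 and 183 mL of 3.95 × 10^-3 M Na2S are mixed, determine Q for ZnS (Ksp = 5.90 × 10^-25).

Q ≈ 5.22 x 10^-5

Total volume = 325 + 183 = 508 mL.
[Zn^2+] = 5.73 × 10^-2 × (325/508) = 3.666 × 10^-2 M
[S^2-] = 3.95 × 10^-3 × (183/508) = 1.423 × 10^-3 M
ZnS(s) ⇌ Zn^2+(aq) + S^2-(aq), so Q = [Zn^2+][S^2-]
Q = (3.666 × 10^-2)(1.423 × 10^-3) = 5.22 × 10^-5
Q > Ksp, so ZnS will precipitate.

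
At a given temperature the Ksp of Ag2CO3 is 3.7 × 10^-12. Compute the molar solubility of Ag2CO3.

Ag2CO3(s) <=> 2 Ag^+ + CO3^2-
Ksp = [Ag^+]^2[CO3^2-]
With molar solubility s: [Ag^+] = 2s, [CO3^2-] = s.
So Ksp = (2s)^2 × s = 4s^3
s = (3.7 × 10^-12 / 4)^(1/3) = 9.7 × 10^-5 M

s = 9.7 × 10^-5 M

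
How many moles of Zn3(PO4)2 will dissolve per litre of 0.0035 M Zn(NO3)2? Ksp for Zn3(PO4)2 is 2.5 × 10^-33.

Zn3(PO4)2(s) ⇌ 3 Zn^2+(aq) + 2 PO4^3-(aq)
Ksp = [Zn^2+]^3[PO4^3-]^2
Let s = moles of Zn3(PO4)2 that dissolve per litre. [Zn^2+] = 0.0035 + 3s ≈ 0.0035, [PO4^3-] = 2s (since Zn^2+ from Zn(NO3)2 dominates).
Ksp ≈ (0.0035)^3 × (2s)^2
s = 1.2 × 10^-13 M
Check: 3s = 3.6 x 10^-13 ≪ 0.0035, so the approximation is valid.

1.2e-13 M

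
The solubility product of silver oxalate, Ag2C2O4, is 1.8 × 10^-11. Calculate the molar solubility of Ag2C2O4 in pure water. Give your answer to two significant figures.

s ≈ 1.7 x 10^-4 M

Ag2C2O4(s) ⇌ 2 Ag^+ + C2O4^2-
Ksp = [Ag^+]^2[C2O4^2-]
For each mole of Ag2C2O4 that dissolves: [Ag^+] = 2s, [C2O4^2-] = s.
Substituting: Ksp = (2s)^2s = 4s^3
s = (1.8 × 10^-11 / 4)^(1/3) = 1.7 × 10^-4 M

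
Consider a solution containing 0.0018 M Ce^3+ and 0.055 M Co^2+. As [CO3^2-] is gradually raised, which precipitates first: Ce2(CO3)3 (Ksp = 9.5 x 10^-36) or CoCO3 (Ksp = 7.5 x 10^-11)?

Ce2(CO3)3

Each salt begins to precipitate when Q = Ksp, i.e. when [CO3^2-] reaches its threshold.
For Ce2(CO3)3: 9.5 x 10^-36 = (0.0018)^2 × [CO3^2-]^3  ⇒  [CO3^2-] = 1.4 × 10^-10 M.
For CoCO3: 7.5 x 10^-11 = 0.055 × [CO3^2-]  ⇒  [CO3^2-] = 1.4 × 10^-9 M.
The salt with the lower threshold [CO3^2-] precipitates first: Ce2(CO3)3.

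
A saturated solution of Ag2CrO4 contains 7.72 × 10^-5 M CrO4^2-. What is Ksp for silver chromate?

Ag2CrO4(s) ⇌ 2 Ag^+(aq) + CrO4^2-(aq)
Stoichiometry gives [Ag^+] = (2/1)[CrO4^2-] = 1.544 x 10^-4 M.
Ksp = [Ag^+]^2[CrO4^2-]
Ksp = (1.544 × 10^-4)^2 × 7.72 × 10^-5 = 1.84 × 10^-12

Ksp ≈ 1.84 × 10^-12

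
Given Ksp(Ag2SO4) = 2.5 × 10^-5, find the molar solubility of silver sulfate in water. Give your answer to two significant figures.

Ag2SO4(s) ⇌ 2 Ag^+(aq) + SO4^2-(aq)
Ksp = [Ag^+]^2[SO4^2-]
If s mol/L of Ag2SO4 dissolves, [Ag^+] = 2s and [SO4^2-] = s.
Ksp = (2s)^2s = 4s^3
Solving, s = (2.5 × 10^-5/4)^(1/3) = 1.8 x 10^-2 M

0.018 M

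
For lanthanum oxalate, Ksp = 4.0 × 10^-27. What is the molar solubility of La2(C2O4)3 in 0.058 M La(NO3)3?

La2(C2O4)3(s) ⇌ 2 La^3+ + 3 C2O4^2-
Ksp = [La^3+]^2[C2O4^2-]^3
Let s be the molar solubility in this solution. [La^3+] = 0.058 + 2s ≈ 0.058, [C2O4^2-] = 3s (common-ion effect: La^3+ is already 0.058 M).
Ksp ≈ (0.058)^2 × (3s)^3
s = 3.5 x 10^-9 M
Check: 2s = 7.1 × 10^-9 ≪ 0.058, so the approximation is valid.

3.5 × 10^-9 M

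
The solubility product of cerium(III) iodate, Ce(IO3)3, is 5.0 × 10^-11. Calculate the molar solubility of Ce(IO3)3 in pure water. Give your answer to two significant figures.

Ce(IO3)3(s) ⇌ Ce^3+(aq) + 3 IO3^-(aq)
Ksp = [Ce^3+][IO3^-]^3
For each mole of Ce(IO3)3 that dissolves: [Ce^3+] = s, [IO3^-] = 3s.
So Ksp = s × (3s)^3 = 27s^4
s = (5.0 × 10^-11 / 27)^(1/4) = 1.2 x 10^-3 M

1.2 × 10^-3 M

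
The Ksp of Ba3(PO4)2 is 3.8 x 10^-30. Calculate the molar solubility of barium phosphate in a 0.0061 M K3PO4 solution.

Ba3(PO4)2(s) ⇌ 3 Ba^2+ + 2 PO4^3-
Ksp = [Ba^2+]^3[PO4^3-]^2
If s mol/L dissolves here, [Ba^2+] = 3s, [PO4^3-] = 0.0061 + 2s ≈ 0.0061 (since PO4^3- from K3PO4 dominates).
Ksp ≈ (3s)^3 × (0.0061)^2
s = 1.6 x 10^-9 M
Check: 2s = 3.1 × 10^-9 ≪ 0.0061, so the approximation is valid.

s ≈ 1.6 × 10^-9 M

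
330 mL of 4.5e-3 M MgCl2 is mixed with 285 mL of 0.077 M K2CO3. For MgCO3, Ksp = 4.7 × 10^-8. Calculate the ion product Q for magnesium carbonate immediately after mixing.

Q ≈ 8.6 x 10^-5

Total volume = 330 + 285 = 615 mL.
[Mg^2+] = 4.5 x 10^-3 × (330/615) = 2.41 x 10^-3 M
[CO3^2-] = 7.7 x 10^-2 × (285/615) = 3.57 × 10^-2 M
MgCO3(s) ⇌ Mg^2+ + CO3^2-, so Q = [Mg^2+][CO3^2-]
Q = (2.41 × 10^-3)(3.57 x 10^-2) = 8.6 × 10^-5
Q > Ksp, so MgCO3 will precipitate.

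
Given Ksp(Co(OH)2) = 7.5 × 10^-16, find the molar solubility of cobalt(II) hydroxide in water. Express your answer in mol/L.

s = 5.7 × 10^-6 M

Co(OH)2(s) ⇌ Co^2+ + 2 OH^-
Ksp = [Co^2+][OH^-]^2
For each mole of Co(OH)2 that dissolves: [Co^2+] = s, [OH^-] = 2s.
Ksp = s(2s)^2 = 4s^3
s^3 = 7.5 × 10^-16 / 4, so s = 5.7 × 10^-6 M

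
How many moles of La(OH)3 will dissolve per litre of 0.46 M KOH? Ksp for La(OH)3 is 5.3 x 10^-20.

La(OH)3(s) ⇌ La^3+(aq) + 3 OH^-(aq)
Ksp = [La^3+][OH^-]^3
Let s = moles of La(OH)3 that dissolve per litre. [La^3+] = s, [OH^-] = 0.46 + 3s ≈ 0.46 (Ksp is small, so little additional dissolves).
Ksp ≈ s × (0.46)^3
s = 5.4 x 10^-19 M
Check: 3s = 1.6 × 10^-18 ≪ 0.46, so the approximation is valid.

5.4e-19 M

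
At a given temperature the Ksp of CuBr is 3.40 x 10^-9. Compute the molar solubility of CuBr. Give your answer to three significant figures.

s ≈ 5.83e-5 M

CuBr(s) <=> Cu^+ + Br^-
Ksp = [Cu^+][Br^-]
Let s = molar solubility. Then [Cu^+] = s and [Br^-] = s.
Ksp = s^2
s = (3.40 x 10^-9)^(1/2) = 5.83 x 10^-5 M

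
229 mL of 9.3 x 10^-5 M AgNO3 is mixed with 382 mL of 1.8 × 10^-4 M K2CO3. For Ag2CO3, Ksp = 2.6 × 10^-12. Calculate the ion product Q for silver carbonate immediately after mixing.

Total volume = 229 + 382 = 611 mL.
[Ag^+] = 9.3 × 10^-5 × (229/611) = 3.49 × 10^-5 M
[CO3^2-] = 1.8 × 10^-4 × (382/611) = 1.13 × 10^-4 M
Ag2CO3(s) ⇌ 2 Ag^+(aq) + CO3^2-(aq), so Q = [Ag^+]^2[CO3^2-]
Q = (3.49 × 10^-5)^2(1.13 × 10^-4) = 1.4 × 10^-13
Q < Ksp, so no precipitate of Ag2CO3 forms.

1.4 × 10^-13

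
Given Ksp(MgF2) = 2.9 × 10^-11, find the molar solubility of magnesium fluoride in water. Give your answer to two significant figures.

MgF2(s) ⇌ Mg^2+ + 2 F^-
Ksp = [Mg^2+][F^-]^2
If s mol/L of MgF2 dissolves, [Mg^2+] = s and [F^-] = 2s.
Substituting: Ksp = s(2s)^2 = 4s^3
Solving, s = (2.9 × 10^-11/4)^(1/3) = 1.9 × 10^-4 M

1.9e-4 M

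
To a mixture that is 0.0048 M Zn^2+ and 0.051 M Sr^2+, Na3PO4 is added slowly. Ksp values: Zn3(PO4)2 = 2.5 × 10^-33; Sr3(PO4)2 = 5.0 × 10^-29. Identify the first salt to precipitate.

Precipitation of each salt starts when its ion product equals its Ksp.
For Zn3(PO4)2: 2.5 × 10^-33 = (0.0048)^3 × [PO4^3-]^2  ⇒  [PO4^3-] = 1.5 × 10^-13 M.
For Sr3(PO4)2: 5.0 × 10^-29 = (0.051)^3 × [PO4^3-]^2  ⇒  [PO4^3-] = 6.1 × 10^-13 M.
The salt with the lower threshold [PO4^3-] precipitates first: Zn3(PO4)2.

Zn3(PO4)2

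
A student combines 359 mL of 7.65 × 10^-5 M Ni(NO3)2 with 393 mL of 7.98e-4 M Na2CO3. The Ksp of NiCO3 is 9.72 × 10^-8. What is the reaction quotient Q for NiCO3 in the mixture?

1.52 x 10^-8

Total volume = 359 + 393 = 752 mL.
[Ni^2+] = 7.65 × 10^-5 × (359/752) = 3.652 x 10^-5 M
[CO3^2-] = 7.98 × 10^-4 × (393/752) = 4.170 × 10^-4 M
NiCO3(s) <=> Ni^2+ + CO3^2-, so Q = [Ni^2+][CO3^2-]
Q = (3.652 x 10^-5)(4.170 × 10^-4) = 1.52 × 10^-8
Q < Ksp, so no precipitate of NiCO3 forms.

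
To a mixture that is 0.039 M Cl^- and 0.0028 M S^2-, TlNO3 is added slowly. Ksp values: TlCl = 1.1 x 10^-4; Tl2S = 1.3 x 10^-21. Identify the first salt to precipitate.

Each salt begins to precipitate when Q = Ksp, i.e. when [Tl^+] reaches its threshold.
For TlCl: 1.1 x 10^-4 = 0.039 × [Tl^+]  ⇒  [Tl^+] = 2.8 x 10^-3 M.
For Tl2S: 1.3 x 10^-21 = 0.0028 × [Tl^+]^2  ⇒  [Tl^+] = 6.8 x 10^-10 M.
The salt with the lower threshold [Tl^+] precipitates first: Tl2S.

Tl2S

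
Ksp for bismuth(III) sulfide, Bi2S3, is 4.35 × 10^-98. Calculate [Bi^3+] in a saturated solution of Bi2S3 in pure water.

Bi2S3(s) ⇌ 2 Bi^3+(aq) + 3 S^2-(aq)
Ksp = [Bi^3+]^2[S^2-]^3
If s mol/L of Bi2S3 dissolves, [Bi^3+] = 2s and [S^2-] = 3s.
Substituting: Ksp = (2s)^2(3s)^3 = 108s^5
Solving, s = (4.35 × 10^-98/108)^(1/5) = 1.321 × 10^-20 M
[Bi^3+] = 2s = 2.64 x 10^-20 M

[Bi^3+] = 2.64 × 10^-20 M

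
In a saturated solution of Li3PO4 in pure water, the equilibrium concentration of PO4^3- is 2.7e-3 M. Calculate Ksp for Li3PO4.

1.4 × 10^-9

Li3PO4(s) ⇌ 3 Li^+(aq) + PO4^3-(aq)
Stoichiometry gives [Li^+] = (3/1)[PO4^3-] = 8.10 x 10^-3 M.
Ksp = [Li^+]^3[PO4^3-]
Ksp = (8.10 x 10^-3)^3 × 2.7 × 10^-3 = 1.4 × 10^-9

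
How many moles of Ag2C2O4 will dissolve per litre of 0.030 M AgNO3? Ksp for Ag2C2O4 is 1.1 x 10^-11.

1.2 × 10^-8 M

Ag2C2O4(s) ⇌ 2 Ag^+ + C2O4^2-
Ksp = [Ag^+]^2[C2O4^2-]
Let s be the molar solubility in this solution. [Ag^+] = 0.030 + 2s ≈ 0.030, [C2O4^2-] = s (Ksp is small, so little additional dissolves).
Ksp ≈ (0.030)^2 × s
s = 1.2 × 10^-8 M
Check: 2s = 2.4 × 10^-8 ≪ 0.030, so the approximation is valid.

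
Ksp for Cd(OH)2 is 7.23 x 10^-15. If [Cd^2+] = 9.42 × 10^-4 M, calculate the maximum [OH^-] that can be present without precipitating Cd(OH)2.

Cd(OH)2(s) <=> Cd^2+ + 2 OH^-
Ksp = [Cd^2+][OH^-]^2
Precipitation begins when Q = Ksp. With [Cd^2+] = 9.42 × 10^-4 M:
7.23 x 10^-15 = (9.42 × 10^-4) × [OH^-]^2
[OH^-] = (7.23 x 10^-15 / 9.42 x 10^-4)^(1/2) = 2.77 × 10^-6 M

[OH^-] ≈ 2.77e-6 M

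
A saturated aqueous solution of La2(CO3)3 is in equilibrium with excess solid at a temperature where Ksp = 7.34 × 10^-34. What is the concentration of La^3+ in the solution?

La2(CO3)3(s) <=> 2 La^3+ + 3 CO3^2-
Ksp = [La^3+]^2[CO3^2-]^3
For each mole of La2(CO3)3 that dissolves: [La^3+] = 2s, [CO3^2-] = 3s.
So Ksp = (2s)^2 × (3s)^3 = 108s^5
s^5 = 7.34 × 10^-34 / 108, so s = 9.257 x 10^-8 M
[La^3+] = 2s = 1.85 × 10^-7 M

[La^3+] = 1.85 × 10^-7 M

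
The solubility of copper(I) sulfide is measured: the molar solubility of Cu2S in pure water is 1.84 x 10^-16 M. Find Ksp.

Ksp = 2.49 × 10^-47

Cu2S(s) ⇌ 2 Cu^+(aq) + S^2-(aq)
Let s = molar solubility. Then [Cu^+] = 2s and [S^2-] = s.
Ksp = [Cu^+]^2[S^2-]
Substituting: Ksp = (2s)^2s = 4s^3
Ksp = 4 × (1.84 × 10^-16)^3 = 2.49 × 10^-47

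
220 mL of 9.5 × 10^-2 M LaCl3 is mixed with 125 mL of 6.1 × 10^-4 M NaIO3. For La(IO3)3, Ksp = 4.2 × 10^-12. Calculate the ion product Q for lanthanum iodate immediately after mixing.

Total volume = 220 + 125 = 345 mL.
[La^3+] = 9.5 × 10^-2 × (220/345) = 6.06 × 10^-2 M
[IO3^-] = 6.1 x 10^-4 × (125/345) = 2.21 x 10^-4 M
La(IO3)3(s) ⇌ La^3+(aq) + 3 IO3^-(aq), so Q = [La^3+][IO3^-]^3
Q = (6.06 × 10^-2)(2.21 x 10^-4)^3 = 6.5 x 10^-13
Q < Ksp, so no precipitate of La(IO3)3 forms.

Q ≈ 6.5 × 10^-13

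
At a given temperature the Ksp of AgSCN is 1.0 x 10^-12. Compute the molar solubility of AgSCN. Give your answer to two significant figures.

s ≈ 1.0 x 10^-6 M

AgSCN(s) <=> Ag^+ + SCN^-
Ksp = [Ag^+][SCN^-]
Let s = molar solubility. Then [Ag^+] = s and [SCN^-] = s.
Ksp = (s)(s) = s^2
s = √(1.0 x 10^-12) = 1.0 x 10^-6 M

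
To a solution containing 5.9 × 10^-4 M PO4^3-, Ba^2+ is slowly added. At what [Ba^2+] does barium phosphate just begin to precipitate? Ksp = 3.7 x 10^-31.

Ba3(PO4)2(s) <=> 3 Ba^2+(aq) + 2 PO4^3-(aq)
Ksp = [Ba^2+]^3[PO4^3-]^2
Precipitation begins when Q = Ksp. With [PO4^3-] = 5.9 × 10^-4 M:
3.7 x 10^-31 = (5.9 × 10^-4)^2 × [Ba^2+]^3
[Ba^2+] = (3.7 x 10^-31 / 3.48 x 10^-7)^(1/3) = 1.0 x 10^-8 M

1.0 × 10^-8 M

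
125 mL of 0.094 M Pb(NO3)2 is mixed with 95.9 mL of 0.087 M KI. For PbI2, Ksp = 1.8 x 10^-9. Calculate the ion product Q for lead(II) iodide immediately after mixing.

Total volume = 125 + 95.9 = 220.9 mL.
[Pb^2+] = 9.4 × 10^-2 × (125/220.9) = 5.32 × 10^-2 M
[I^-] = 8.7 × 10^-2 × (95.9/220.9) = 3.78 × 10^-2 M
PbI2(s) ⇌ Pb^2+ + 2 I^-, so Q = [Pb^2+][I^-]^2
Q = (5.32 × 10^-2)(3.78 × 10^-2)^2 = 7.6 × 10^-5
Q > Ksp, so PbI2 will precipitate.

Q = 7.6 × 10^-5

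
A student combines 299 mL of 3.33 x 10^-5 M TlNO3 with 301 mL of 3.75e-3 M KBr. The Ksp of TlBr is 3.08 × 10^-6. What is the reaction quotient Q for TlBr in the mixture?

3.12e-8

Total volume = 299 + 301 = 600 mL.
[Tl^+] = 3.33 x 10^-5 × (299/600) = 1.659 x 10^-5 M
[Br^-] = 3.75 x 10^-3 × (301/600) = 1.881 × 10^-3 M
TlBr(s) ⇌ Tl^+ + Br^-, so Q = [Tl^+][Br^-]
Q = (1.659 × 10^-5)(1.881 x 10^-3) = 3.12 × 10^-8
Q < Ksp, so no precipitate of TlBr forms.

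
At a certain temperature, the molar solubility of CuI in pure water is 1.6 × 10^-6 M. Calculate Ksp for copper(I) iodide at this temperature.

Ksp = 2.6 × 10^-12

CuI(s) <=> Cu^+(aq) + I^-(aq)
With molar solubility s: [Cu^+] = s, [I^-] = s.
Ksp = [Cu^+][I^-]
Ksp = (s)(s) = s^2
Ksp = (1.6 x 10^-6)^2 = 2.6 × 10^-12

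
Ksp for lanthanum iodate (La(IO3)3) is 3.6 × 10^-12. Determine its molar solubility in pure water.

6.0e-4 M

La(IO3)3(s) ⇌ La^3+(aq) + 3 IO3^-(aq)
Ksp = [La^3+][IO3^-]^3
With molar solubility s: [La^3+] = s, [IO3^-] = 3s.
Substituting: Ksp = s(3s)^3 = 27s^4
s = (3.6 × 10^-12 / 27)^(1/4) = 6.0 × 10^-4 M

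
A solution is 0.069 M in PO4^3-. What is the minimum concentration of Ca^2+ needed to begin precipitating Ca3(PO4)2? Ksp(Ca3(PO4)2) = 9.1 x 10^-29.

Ca3(PO4)2(s) <=> 3 Ca^2+ + 2 PO4^3-
Ksp = [Ca^2+]^3[PO4^3-]^2
Precipitation begins when Q = Ksp. With [PO4^3-] = 0.069 M:
9.1 x 10^-29 = (0.069)^2 × [Ca^2+]^3
[Ca^2+] = (9.1 x 10^-29 / 4.76 x 10^-3)^(1/3) = 2.7 × 10^-9 M

[Ca^2+] ≈ 2.7 × 10^-9 M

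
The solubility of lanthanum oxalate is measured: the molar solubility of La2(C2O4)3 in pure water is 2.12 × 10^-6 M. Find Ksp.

La2(C2O4)3(s) ⇌ 2 La^3+(aq) + 3 C2O4^2-(aq)
Let s = molar solubility. Then [La^3+] = 2s and [C2O4^2-] = 3s.
Ksp = [La^3+]^2[C2O4^2-]^3
Ksp = (2s)^2(3s)^3 = 108s^5
Ksp = 108 × (2.12 x 10^-6)^5 = 4.62 × 10^-27

Ksp = 4.62 × 10^-27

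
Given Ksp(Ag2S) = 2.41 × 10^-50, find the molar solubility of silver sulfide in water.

s ≈ 1.82e-17 M

Ag2S(s) ⇌ 2 Ag^+ + S^2-
Ksp = [Ag^+]^2[S^2-]
For each mole of Ag2S that dissolves: [Ag^+] = 2s, [S^2-] = s.
So Ksp = (2s)^2 × s = 4s^3
Solving, s = (2.41 × 10^-50/4)^(1/3) = 1.82 x 10^-17 M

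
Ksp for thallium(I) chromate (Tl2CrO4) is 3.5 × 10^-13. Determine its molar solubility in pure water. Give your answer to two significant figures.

4.4 × 10^-5 M

Tl2CrO4(s) ⇌ 2 Tl^+(aq) + CrO4^2-(aq)
Ksp = [Tl^+]^2[CrO4^2-]
Let s = molar solubility. Then [Tl^+] = 2s and [CrO4^2-] = s.
Ksp = (2s)^2s = 4s^3
s^3 = 3.5 × 10^-13 / 4, so s = 4.4 x 10^-5 M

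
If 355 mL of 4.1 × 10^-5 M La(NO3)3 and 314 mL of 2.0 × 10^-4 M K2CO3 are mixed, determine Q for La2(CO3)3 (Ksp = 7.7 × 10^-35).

Total volume = 355 + 314 = 669 mL.
[La^3+] = 4.1 × 10^-5 × (355/669) = 2.18 × 10^-5 M
[CO3^2-] = 2.0 × 10^-4 × (314/669) = 9.39 × 10^-5 M
La2(CO3)3(s) <=> 2 La^3+ + 3 CO3^2-, so Q = [La^3+]^2[CO3^2-]^3
Q = (2.18 × 10^-5)^2(9.39 × 10^-5)^3 = 3.9 × 10^-22
Q > Ksp, so La2(CO3)3 will precipitate.

3.9e-22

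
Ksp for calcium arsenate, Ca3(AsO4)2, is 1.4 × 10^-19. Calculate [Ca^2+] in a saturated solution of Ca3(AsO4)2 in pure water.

Ca3(AsO4)2(s) <=> 3 Ca^2+(aq) + 2 AsO4^3-(aq)
Ksp = [Ca^2+]^3[AsO4^3-]^2
If s mol/L of Ca3(AsO4)2 dissolves, [Ca^2+] = 3s and [AsO4^3-] = 2s.
So Ksp = (3s)^3 × (2s)^2 = 108s^5
s = (1.4 × 10^-19 / 108)^(1/5) = 6.65 × 10^-5 M
[Ca^2+] = 3s = 2.0 × 10^-4 M

[Ca^2+] ≈ 2.0e-4 M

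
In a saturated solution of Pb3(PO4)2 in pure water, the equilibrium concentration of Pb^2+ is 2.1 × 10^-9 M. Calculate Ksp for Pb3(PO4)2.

1.8 × 10^-44

Pb3(PO4)2(s) <=> 3 Pb^2+(aq) + 2 PO4^3-(aq)
Stoichiometry gives [PO4^3-] = (2/3)[Pb^2+] = 1.40 x 10^-9 M.
Ksp = [Pb^2+]^3[PO4^3-]^2
Ksp = (2.1 × 10^-9)^3 × (1.40 x 10^-9)^2 = 1.8 × 10^-44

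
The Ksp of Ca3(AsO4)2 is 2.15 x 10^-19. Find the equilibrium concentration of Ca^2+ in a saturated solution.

[Ca^2+] = 2.17 × 10^-4 M

Ca3(AsO4)2(s) ⇌ 3 Ca^2+ + 2 AsO4^3-
Ksp = [Ca^2+]^3[AsO4^3-]^2
With molar solubility s: [Ca^2+] = 3s, [AsO4^3-] = 2s.
Substituting: Ksp = (3s)^3(2s)^2 = 108s^5
Solving, s = (2.15 x 10^-19/108)^(1/5) = 7.241 × 10^-5 M
[Ca^2+] = 3s = 2.17 × 10^-4 M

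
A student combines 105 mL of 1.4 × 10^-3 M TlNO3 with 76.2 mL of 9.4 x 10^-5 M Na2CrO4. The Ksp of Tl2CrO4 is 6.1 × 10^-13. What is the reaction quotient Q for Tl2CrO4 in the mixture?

Total volume = 105 + 76.2 = 181.2 mL.
[Tl^+] = 1.4 x 10^-3 × (105/181.2) = 8.11 × 10^-4 M
[CrO4^2-] = 9.4 × 10^-5 × (76.2/181.2) = 3.95 × 10^-5 M
Tl2CrO4(s) <=> 2 Tl^+(aq) + CrO4^2-(aq), so Q = [Tl^+]^2[CrO4^2-]
Q = (8.11 × 10^-4)^2(3.95 × 10^-5) = 2.6 × 10^-11
Q > Ksp, so Tl2CrO4 will precipitate.

2.6 × 10^-11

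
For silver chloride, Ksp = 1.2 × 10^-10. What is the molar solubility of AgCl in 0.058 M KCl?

s = 2.1e-9 M

AgCl(s) <=> Ag^+(aq) + Cl^-(aq)
Ksp = [Ag^+][Cl^-]
If s mol/L dissolves here, [Ag^+] = s, [Cl^-] = 0.058 + s ≈ 0.058 (since Cl^- from KCl dominates).
Ksp ≈ s × 0.058
s = 2.1 x 10^-9 M
Check: s = 2.1 x 10^-9 ≪ 0.058, so the approximation is valid.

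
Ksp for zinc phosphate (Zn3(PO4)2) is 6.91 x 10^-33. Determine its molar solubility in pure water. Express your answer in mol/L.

Zn3(PO4)2(s) <=> 3 Zn^2+ + 2 PO4^3-
Ksp = [Zn^2+]^3[PO4^3-]^2
If s mol/L of Zn3(PO4)2 dissolves, [Zn^2+] = 3s and [PO4^3-] = 2s.
So Ksp = (3s)^3 × (2s)^2 = 108s^5
s^5 = 6.91 x 10^-33 / 108, so s = 1.45 x 10^-7 M

1.45 × 10^-7 M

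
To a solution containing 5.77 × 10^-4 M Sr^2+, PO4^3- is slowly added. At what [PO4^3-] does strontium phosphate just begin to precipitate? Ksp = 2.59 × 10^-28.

Sr3(PO4)2(s) ⇌ 3 Sr^2+ + 2 PO4^3-
Ksp = [Sr^2+]^3[PO4^3-]^2
Precipitation begins when Q = Ksp. With [Sr^2+] = 5.77 × 10^-4 M:
2.59 × 10^-28 = (5.77 × 10^-4)^3 × [PO4^3-]^2
[PO4^3-] = (2.59 × 10^-28 / 1.921 × 10^-10)^(1/2) = 1.16 × 10^-9 M

[PO4^3-] = 1.16 × 10^-9 M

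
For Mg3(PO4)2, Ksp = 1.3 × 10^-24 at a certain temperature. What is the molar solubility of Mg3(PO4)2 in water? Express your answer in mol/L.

s ≈ 6.5 × 10^-6 M

Mg3(PO4)2(s) <=> 3 Mg^2+(aq) + 2 PO4^3-(aq)
Ksp = [Mg^2+]^3[PO4^3-]^2
With molar solubility s: [Mg^2+] = 3s, [PO4^3-] = 2s.
Substituting: Ksp = (3s)^3(2s)^2 = 108s^5
Solving, s = (1.3 × 10^-24/108)^(1/5) = 6.5 × 10^-6 M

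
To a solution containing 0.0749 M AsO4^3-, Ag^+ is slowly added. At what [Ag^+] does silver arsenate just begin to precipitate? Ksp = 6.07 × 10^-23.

Ag3AsO4(s) ⇌ 3 Ag^+(aq) + AsO4^3-(aq)
Ksp = [Ag^+]^3[AsO4^3-]
Precipitation begins when Q = Ksp. With [AsO4^3-] = 0.0749 M:
6.07 × 10^-23 = (0.0749) × [Ag^+]^3
[Ag^+] = (6.07 × 10^-23 / 7.49 × 10^-2)^(1/3) = 9.32 × 10^-8 M

[Ag^+] ≈ 9.32e-8 M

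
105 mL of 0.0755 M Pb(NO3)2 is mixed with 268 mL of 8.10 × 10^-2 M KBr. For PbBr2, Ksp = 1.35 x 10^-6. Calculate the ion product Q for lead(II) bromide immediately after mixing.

7.20 × 10^-5

Total volume = 105 + 268 = 373 mL.
[Pb^2+] = 7.55 x 10^-2 × (105/373) = 2.125 × 10^-2 M
[Br^-] = 8.10 × 10^-2 × (268/373) = 5.820 × 10^-2 M
PbBr2(s) ⇌ Pb^2+ + 2 Br^-, so Q = [Pb^2+][Br^-]^2
Q = (2.125 × 10^-2)(5.820 × 10^-2)^2 = 7.20 × 10^-5
Q > Ksp, so PbBr2 will precipitate.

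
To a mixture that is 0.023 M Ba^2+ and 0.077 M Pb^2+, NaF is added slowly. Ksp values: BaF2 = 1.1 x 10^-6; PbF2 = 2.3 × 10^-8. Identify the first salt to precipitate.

PbF2

Precipitation of each salt starts when its ion product equals its Ksp.
For BaF2: 1.1 x 10^-6 = 0.023 × [F^-]^2  ⇒  [F^-] = 6.9 × 10^-3 M.
For PbF2: 2.3 × 10^-8 = 0.077 × [F^-]^2  ⇒  [F^-] = 5.5 × 10^-4 M.
The salt with the lower threshold [F^-] precipitates first: PbF2.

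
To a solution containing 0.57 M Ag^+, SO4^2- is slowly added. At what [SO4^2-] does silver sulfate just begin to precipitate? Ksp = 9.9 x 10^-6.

[SO4^2-] ≈ 3.0e-5 M

Ag2SO4(s) ⇌ 2 Ag^+(aq) + SO4^2-(aq)
Ksp = [Ag^+]^2[SO4^2-]
Precipitation begins when Q = Ksp. With [Ag^+] = 0.57 M:
9.9 x 10^-6 = (0.57)^2 × [SO4^2-]
[SO4^2-] = (9.9 x 10^-6 / 3.25 × 10^-1) = 3.0 × 10^-5 M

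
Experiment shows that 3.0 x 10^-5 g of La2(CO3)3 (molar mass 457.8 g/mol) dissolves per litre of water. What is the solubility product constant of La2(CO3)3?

Molar solubility s = (3.0 × 10^-5 g/L) / (457.8 g/mol) = 6.55 x 10^-8 M.
La2(CO3)3(s) <=> 2 La^3+ + 3 CO3^2-
Let s = molar solubility. Then [La^3+] = 2s and [CO3^2-] = 3s.
Ksp = [La^3+]^2[CO3^2-]^3
So Ksp = (2s)^2 × (3s)^3 = 108s^5
With s = 6.55 × 10^-8: Ksp = 1.3 × 10^-34

Ksp = 1.3e-34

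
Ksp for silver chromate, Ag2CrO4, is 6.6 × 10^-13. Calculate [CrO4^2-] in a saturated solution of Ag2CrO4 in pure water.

[CrO4^2-] = 5.5e-5 M

Ag2CrO4(s) ⇌ 2 Ag^+ + CrO4^2-
Ksp = [Ag^+]^2[CrO4^2-]
For each mole of Ag2CrO4 that dissolves: [Ag^+] = 2s, [CrO4^2-] = s.
So Ksp = (2s)^2 × s = 4s^3
Solving, s = (6.6 × 10^-13/4)^(1/3) = 5.48 × 10^-5 M
[CrO4^2-] = s = 5.5 x 10^-5 M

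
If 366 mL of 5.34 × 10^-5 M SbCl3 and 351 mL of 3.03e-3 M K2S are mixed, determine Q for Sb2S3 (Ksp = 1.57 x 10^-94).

2.42 × 10^-18

Total volume = 366 + 351 = 717 mL.
[Sb^3+] = 5.34 × 10^-5 × (366/717) = 2.726 × 10^-5 M
[S^2-] = 3.03 × 10^-3 × (351/717) = 1.483 × 10^-3 M
Sb2S3(s) ⇌ 2 Sb^3+ + 3 S^2-, so Q = [Sb^3+]^2[S^2-]^3
Q = (2.726 × 10^-5)^2(1.483 x 10^-3)^3 = 2.42 × 10^-18
Q > Ksp, so Sb2S3 will precipitate.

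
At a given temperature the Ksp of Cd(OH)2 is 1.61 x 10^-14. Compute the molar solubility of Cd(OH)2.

Cd(OH)2(s) <=> Cd^2+ + 2 OH^-
Ksp = [Cd^2+][OH^-]^2
If s mol/L of Cd(OH)2 dissolves, [Cd^2+] = s and [OH^-] = 2s.
So Ksp = s × (2s)^2 = 4s^3
Solving, s = (1.61 x 10^-14/4)^(1/3) = 1.59 x 10^-5 M

1.59 × 10^-5 M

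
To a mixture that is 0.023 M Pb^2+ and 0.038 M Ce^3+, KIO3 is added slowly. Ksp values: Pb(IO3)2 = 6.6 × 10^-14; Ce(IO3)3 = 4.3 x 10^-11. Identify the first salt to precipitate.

Pb(IO3)2

Precipitation of each salt starts when its ion product equals its Ksp.
For Pb(IO3)2: 6.6 × 10^-14 = 0.023 × [IO3^-]^2  ⇒  [IO3^-] = 1.7 × 10^-6 M.
For Ce(IO3)3: 4.3 x 10^-11 = 0.038 × [IO3^-]^3  ⇒  [IO3^-] = 1.0 × 10^-3 M.
The salt with the lower threshold [IO3^-] precipitates first: Pb(IO3)2.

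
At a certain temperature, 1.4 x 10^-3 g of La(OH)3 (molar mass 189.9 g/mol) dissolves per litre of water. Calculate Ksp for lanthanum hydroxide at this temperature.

Ksp = 8.0e-20

Molar solubility s = (1.4 × 10^-3 g/L) / (189.9 g/mol) = 7.37 × 10^-6 M.
La(OH)3(s) <=> La^3+ + 3 OH^-
For each mole of La(OH)3 that dissolves: [La^3+] = s, [OH^-] = 3s.
Ksp = [La^3+][OH^-]^3
So Ksp = s × (3s)^3 = 27s^4
With s = 7.37 x 10^-6: Ksp = 8.0 × 10^-20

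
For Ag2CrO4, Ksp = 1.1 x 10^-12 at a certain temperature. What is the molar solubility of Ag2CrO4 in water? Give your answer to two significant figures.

6.5e-5 M

Ag2CrO4(s) <=> 2 Ag^+(aq) + CrO4^2-(aq)
Ksp = [Ag^+]^2[CrO4^2-]
For each mole of Ag2CrO4 that dissolves: [Ag^+] = 2s, [CrO4^2-] = s.
Substituting: Ksp = (2s)^2s = 4s^3
Solving, s = (1.1 x 10^-12/4)^(1/3) = 6.5 × 10^-5 M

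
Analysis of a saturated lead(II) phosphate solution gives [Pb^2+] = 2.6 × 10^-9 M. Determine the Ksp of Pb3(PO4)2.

Pb3(PO4)2(s) ⇌ 3 Pb^2+(aq) + 2 PO4^3-(aq)
Stoichiometry gives [PO4^3-] = (2/3)[Pb^2+] = 1.73 × 10^-9 M.
Ksp = [Pb^2+]^3[PO4^3-]^2
Ksp = (2.6 × 10^-9)^3 × (1.73 x 10^-9)^2 = 5.3 x 10^-44

5.3 x 10^-44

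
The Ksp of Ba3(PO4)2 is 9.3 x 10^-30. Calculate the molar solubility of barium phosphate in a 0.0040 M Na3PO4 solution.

Ba3(PO4)2(s) ⇌ 3 Ba^2+ + 2 PO4^3-
Ksp = [Ba^2+]^3[PO4^3-]^2
If s mol/L dissolves here, [Ba^2+] = 3s, [PO4^3-] = 0.0040 + 2s ≈ 0.0040 (since PO4^3- from Na3PO4 dominates).
Ksp ≈ (3s)^3 × (0.0040)^2
s = 2.8 × 10^-9 M
Check: 2s = 5.6 x 10^-9 ≪ 0.0040, so the approximation is valid.

s = 2.8 × 10^-9 M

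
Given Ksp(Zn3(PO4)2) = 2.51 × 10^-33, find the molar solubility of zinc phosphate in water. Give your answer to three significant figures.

s ≈ 1.18e-7 M

Zn3(PO4)2(s) <=> 3 Zn^2+(aq) + 2 PO4^3-(aq)
Ksp = [Zn^2+]^3[PO4^3-]^2
For each mole of Zn3(PO4)2 that dissolves: [Zn^2+] = 3s, [PO4^3-] = 2s.
So Ksp = (3s)^3 × (2s)^2 = 108s^5
s = (2.51 × 10^-33 / 108)^(1/5) = 1.18 × 10^-7 M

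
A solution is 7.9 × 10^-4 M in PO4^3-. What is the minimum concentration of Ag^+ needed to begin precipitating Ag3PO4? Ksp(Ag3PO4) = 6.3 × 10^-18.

[Ag^+] = 2.0 x 10^-5 M

Ag3PO4(s) <=> 3 Ag^+(aq) + PO4^3-(aq)
Ksp = [Ag^+]^3[PO4^3-]
Precipitation begins when Q = Ksp. With [PO4^3-] = 7.9 × 10^-4 M:
6.3 × 10^-18 = (7.9 × 10^-4) × [Ag^+]^3
[Ag^+] = (6.3 × 10^-18 / 7.9 × 10^-4)^(1/3) = 2.0 × 10^-5 M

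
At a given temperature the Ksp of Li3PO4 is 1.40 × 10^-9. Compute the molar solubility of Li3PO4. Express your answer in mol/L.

Li3PO4(s) <=> 3 Li^+ + PO4^3-
Ksp = [Li^+]^3[PO4^3-]
For each mole of Li3PO4 that dissolves: [Li^+] = 3s, [PO4^3-] = s.
Ksp = (3s)^3s = 27s^4
s = (1.40 × 10^-9 / 27)^(1/4) = 2.68 x 10^-3 M

s = 2.68e-3 M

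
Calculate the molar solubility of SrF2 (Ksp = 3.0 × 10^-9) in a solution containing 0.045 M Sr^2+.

SrF2(s) ⇌ Sr^2+(aq) + 2 F^-(aq)
Ksp = [Sr^2+][F^-]^2
If s mol/L dissolves here, [Sr^2+] = 0.045 + s ≈ 0.045, [F^-] = 2s (since the Sr^2+ already present dominates).
Ksp ≈ 0.045 × (2s)^2
s = 1.3 × 10^-4 M
Check: s = 1.3 × 10^-4 ≪ 0.045, so the approximation is valid.

s ≈ 1.3 × 10^-4 M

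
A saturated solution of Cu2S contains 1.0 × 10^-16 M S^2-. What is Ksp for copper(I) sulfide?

Cu2S(s) <=> 2 Cu^+ + S^2-
Stoichiometry gives [Cu^+] = (2/1)[S^2-] = 2.00 × 10^-16 M.
Ksp = [Cu^+]^2[S^2-]
Ksp = (2.00 × 10^-16)^2 × 1.0 x 10^-16 = 4.0 × 10^-48

Ksp = 4.0 × 10^-48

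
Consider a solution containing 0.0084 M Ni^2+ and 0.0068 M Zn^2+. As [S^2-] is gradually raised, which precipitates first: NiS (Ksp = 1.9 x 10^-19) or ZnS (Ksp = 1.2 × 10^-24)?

Precipitation of each salt starts when its ion product equals its Ksp.
For NiS: 1.9 x 10^-19 = 0.0084 × [S^2-]  ⇒  [S^2-] = 2.3 × 10^-17 M.
For ZnS: 1.2 × 10^-24 = 0.0068 × [S^2-]  ⇒  [S^2-] = 1.8 × 10^-22 M.
The salt with the lower threshold [S^2-] precipitates first: ZnS.

ZnS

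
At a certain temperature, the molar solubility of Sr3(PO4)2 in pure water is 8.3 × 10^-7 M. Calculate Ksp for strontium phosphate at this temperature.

Sr3(PO4)2(s) ⇌ 3 Sr^2+ + 2 PO4^3-
With molar solubility s: [Sr^2+] = 3s, [PO4^3-] = 2s.
Ksp = [Sr^2+]^3[PO4^3-]^2
So Ksp = (3s)^3 × (2s)^2 = 108s^5
Ksp = 108 × (8.3 × 10^-7)^5 = 4.3 × 10^-29

Ksp ≈ 4.3e-29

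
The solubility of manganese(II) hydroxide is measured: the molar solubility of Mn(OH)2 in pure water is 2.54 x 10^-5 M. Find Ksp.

Mn(OH)2(s) <=> Mn^2+(aq) + 2 OH^-(aq)
With molar solubility s: [Mn^2+] = s, [OH^-] = 2s.
Ksp = [Mn^2+][OH^-]^2
So Ksp = s × (2s)^2 = 4s^3
Ksp = 4 × (2.54 × 10^-5)^3 = 6.55 × 10^-14

6.55 × 10^-14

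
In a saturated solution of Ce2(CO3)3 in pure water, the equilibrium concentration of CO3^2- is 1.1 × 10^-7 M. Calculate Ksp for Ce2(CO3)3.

Ce2(CO3)3(s) <=> 2 Ce^3+ + 3 CO3^2-
Stoichiometry gives [Ce^3+] = (2/3)[CO3^2-] = 7.33 × 10^-8 M.
Ksp = [Ce^3+]^2[CO3^2-]^3
Ksp = (7.33 × 10^-8)^2 × (1.1 × 10^-7)^3 = 7.2 x 10^-36

Ksp = 7.2 x 10^-36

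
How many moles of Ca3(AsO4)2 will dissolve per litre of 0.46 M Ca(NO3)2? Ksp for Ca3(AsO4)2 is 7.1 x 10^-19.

Ca3(AsO4)2(s) <=> 3 Ca^2+ + 2 AsO4^3-
Ksp = [Ca^2+]^3[AsO4^3-]^2
Let s = moles of Ca3(AsO4)2 that dissolve per litre. [Ca^2+] = 0.46 + 3s ≈ 0.46, [AsO4^3-] = 2s (common-ion effect: Ca^2+ is already 0.46 M).
Ksp ≈ (0.46)^3 × (2s)^2
s = 1.4 x 10^-9 M
Check: 3s = 4.1 x 10^-9 ≪ 0.46, so the approximation is valid.

s ≈ 1.4 × 10^-9 M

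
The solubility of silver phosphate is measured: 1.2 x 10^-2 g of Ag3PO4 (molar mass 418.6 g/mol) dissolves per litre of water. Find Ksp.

Ksp ≈ 1.8 x 10^-17

Molar solubility s = (1.2 x 10^-2 g/L) / (418.6 g/mol) = 2.87 × 10^-5 M.
Ag3PO4(s) ⇌ 3 Ag^+(aq) + PO4^3-(aq)
For each mole of Ag3PO4 that dissolves: [Ag^+] = 3s, [PO4^3-] = s.
Ksp = [Ag^+]^3[PO4^3-]
Ksp = (3s)^3s = 27s^4
Ksp = 27 × (2.87 × 10^-5)^4 = 1.8 × 10^-17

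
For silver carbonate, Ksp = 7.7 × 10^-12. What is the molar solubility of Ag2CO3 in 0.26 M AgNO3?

s = 1.1 × 10^-10 M

Ag2CO3(s) <=> 2 Ag^+ + CO3^2-
Ksp = [Ag^+]^2[CO3^2-]
Let s be the molar solubility in this solution. [Ag^+] = 0.26 + 2s ≈ 0.26, [CO3^2-] = s (common-ion effect: Ag^+ is already 0.26 M).
Ksp ≈ (0.26)^2 × s
s = 1.1 × 10^-10 M
Check: 2s = 2.3 x 10^-10 ≪ 0.26, so the approximation is valid.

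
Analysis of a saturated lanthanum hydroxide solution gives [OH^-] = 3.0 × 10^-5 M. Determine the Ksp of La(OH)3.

Ksp = 2.7 × 10^-19

La(OH)3(s) <=> La^3+ + 3 OH^-
Stoichiometry gives [La^3+] = (1/3)[OH^-] = 1.00 x 10^-5 M.
Ksp = [La^3+][OH^-]^3
Ksp = 1.00 × 10^-5 × (3.0 x 10^-5)^3 = 2.7 x 10^-19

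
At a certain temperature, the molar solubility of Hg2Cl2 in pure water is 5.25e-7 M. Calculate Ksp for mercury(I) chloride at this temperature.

Ksp ≈ 5.79 x 10^-19

Hg2Cl2(s) ⇌ Hg2^2+(aq) + 2 Cl^-(aq)
If s mol/L of Hg2Cl2 dissolves, [Hg2^2+] = s and [Cl^-] = 2s.
Ksp = [Hg2^2+][Cl^-]^2
Substituting: Ksp = s(2s)^2 = 4s^3
Ksp = 4 × (5.25 x 10^-7)^3 = 5.79 × 10^-19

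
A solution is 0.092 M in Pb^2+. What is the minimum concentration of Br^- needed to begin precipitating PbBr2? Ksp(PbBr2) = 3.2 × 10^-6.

PbBr2(s) ⇌ Pb^2+(aq) + 2 Br^-(aq)
Ksp = [Pb^2+][Br^-]^2
Precipitation begins when Q = Ksp. With [Pb^2+] = 0.092 M:
3.2 × 10^-6 = (0.092) × [Br^-]^2
[Br^-] = (3.2 × 10^-6 / 9.2 × 10^-2)^(1/2) = 5.9 × 10^-3 M

[Br^-] = 5.9 × 10^-3 M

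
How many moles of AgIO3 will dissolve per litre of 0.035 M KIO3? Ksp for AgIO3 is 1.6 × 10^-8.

4.6 × 10^-7 M

AgIO3(s) ⇌ Ag^+ + IO3^-
Ksp = [Ag^+][IO3^-]
Let s = moles of AgIO3 that dissolve per litre. [Ag^+] = s, [IO3^-] = 0.035 + s ≈ 0.035 (common-ion effect: IO3^- is already 0.035 M).
Ksp ≈ s × 0.035
s = 4.6 × 10^-7 M
Check: s = 4.6 × 10^-7 ≪ 0.035, so the approximation is valid.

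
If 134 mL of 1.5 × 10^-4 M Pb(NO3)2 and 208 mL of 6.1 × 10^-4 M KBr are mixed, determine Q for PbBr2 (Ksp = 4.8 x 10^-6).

Total volume = 134 + 208 = 342 mL.
[Pb^2+] = 1.5 x 10^-4 × (134/342) = 5.88 × 10^-5 M
[Br^-] = 6.1 × 10^-4 × (208/342) = 3.71 × 10^-4 M
PbBr2(s) <=> Pb^2+ + 2 Br^-, so Q = [Pb^2+][Br^-]^2
Q = (5.88 x 10^-5)(3.71 × 10^-4)^2 = 8.1 x 10^-12
Q < Ksp, so no precipitate of PbBr2 forms.

8.1e-12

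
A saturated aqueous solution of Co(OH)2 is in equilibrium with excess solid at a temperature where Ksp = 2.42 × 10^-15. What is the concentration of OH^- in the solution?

[OH^-] ≈ 1.69 x 10^-5 M

Co(OH)2(s) <=> Co^2+(aq) + 2 OH^-(aq)
Ksp = [Co^2+][OH^-]^2
If s mol/L of Co(OH)2 dissolves, [Co^2+] = s and [OH^-] = 2s.
So Ksp = s × (2s)^2 = 4s^3
s = (2.42 × 10^-15 / 4)^(1/3) = 8.458 × 10^-6 M
[OH^-] = 2s = 1.69 × 10^-5 M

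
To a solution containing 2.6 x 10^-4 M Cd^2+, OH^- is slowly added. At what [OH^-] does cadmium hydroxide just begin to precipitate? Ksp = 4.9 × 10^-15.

[OH^-] ≈ 4.3 × 10^-6 M

Cd(OH)2(s) ⇌ Cd^2+(aq) + 2 OH^-(aq)
Ksp = [Cd^2+][OH^-]^2
Precipitation begins when Q = Ksp. With [Cd^2+] = 2.6 x 10^-4 M:
4.9 × 10^-15 = (2.6 x 10^-4) × [OH^-]^2
[OH^-] = (4.9 × 10^-15 / 2.6 × 10^-4)^(1/2) = 4.3 x 10^-6 M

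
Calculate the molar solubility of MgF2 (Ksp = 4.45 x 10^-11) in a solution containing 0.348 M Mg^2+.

MgF2(s) <=> Mg^2+ + 2 F^-
Ksp = [Mg^2+][F^-]^2
Let s be the molar solubility in this solution. [Mg^2+] = 0.348 + s ≈ 0.348, [F^-] = 2s (Ksp is small, so little additional dissolves).
Ksp ≈ 0.348 × (2s)^2
s = 5.65 × 10^-6 M
Check: s = 5.7 × 10^-6 ≪ 0.348, so the approximation is valid.

s ≈ 5.65 × 10^-6 M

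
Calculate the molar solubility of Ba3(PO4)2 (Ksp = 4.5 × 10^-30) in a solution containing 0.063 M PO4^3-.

s ≈ 3.5e-10 M

Ba3(PO4)2(s) ⇌ 3 Ba^2+(aq) + 2 PO4^3-(aq)
Ksp = [Ba^2+]^3[PO4^3-]^2
Let s = moles of Ba3(PO4)2 that dissolve per litre. [Ba^2+] = 3s, [PO4^3-] = 0.063 + 2s ≈ 0.063 (since the PO4^3- already present dominates).
Ksp ≈ (3s)^3 × (0.063)^2
s = 3.5 × 10^-10 M
Check: 2s = 7.0 x 10^-10 ≪ 0.063, so the approximation is valid.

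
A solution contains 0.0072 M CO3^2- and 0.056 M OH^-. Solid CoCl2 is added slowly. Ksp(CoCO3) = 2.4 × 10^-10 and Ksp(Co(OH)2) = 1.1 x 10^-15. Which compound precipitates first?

Each salt begins to precipitate when Q = Ksp, i.e. when [Co^2+] reaches its threshold.
For CoCO3: 2.4 × 10^-10 = 0.0072 × [Co^2+]  ⇒  [Co^2+] = 3.3 x 10^-8 M.
For Co(OH)2: 1.1 x 10^-15 = (0.056)^2 × [Co^2+]  ⇒  [Co^2+] = 3.5 × 10^-13 M.
The salt with the lower threshold [Co^2+] precipitates first: Co(OH)2.

Co(OH)2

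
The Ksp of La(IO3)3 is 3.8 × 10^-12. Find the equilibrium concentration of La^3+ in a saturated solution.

La(IO3)3(s) <=> La^3+(aq) + 3 IO3^-(aq)
Ksp = [La^3+][IO3^-]^3
If s mol/L of La(IO3)3 dissolves, [La^3+] = s and [IO3^-] = 3s.
Ksp = s(3s)^3 = 27s^4
s = (3.8 × 10^-12 / 27)^(1/4) = 6.12 × 10^-4 M
[La^3+] = s = 6.1 x 10^-4 M

[La^3+] ≈ 6.1 × 10^-4 M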